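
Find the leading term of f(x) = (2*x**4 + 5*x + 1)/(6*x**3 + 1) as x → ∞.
x/3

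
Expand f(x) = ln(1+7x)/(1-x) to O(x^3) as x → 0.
7*x - 35*x**2/2 + O(x**3)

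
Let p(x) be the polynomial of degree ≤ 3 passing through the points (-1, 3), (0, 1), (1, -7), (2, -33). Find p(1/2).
-3/2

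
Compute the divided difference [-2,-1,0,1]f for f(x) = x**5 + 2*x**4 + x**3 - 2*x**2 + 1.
2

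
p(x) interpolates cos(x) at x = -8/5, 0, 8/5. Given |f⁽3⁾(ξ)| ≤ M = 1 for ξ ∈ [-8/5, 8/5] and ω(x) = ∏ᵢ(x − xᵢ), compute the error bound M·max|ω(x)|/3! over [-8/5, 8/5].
512*sqrt(3)/3375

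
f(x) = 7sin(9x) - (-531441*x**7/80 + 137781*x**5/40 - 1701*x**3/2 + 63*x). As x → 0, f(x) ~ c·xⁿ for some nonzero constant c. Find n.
9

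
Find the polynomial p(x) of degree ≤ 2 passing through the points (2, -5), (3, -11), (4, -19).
-x**2 - x + 1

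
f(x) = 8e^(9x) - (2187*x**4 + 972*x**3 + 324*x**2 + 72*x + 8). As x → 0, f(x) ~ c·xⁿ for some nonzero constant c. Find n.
5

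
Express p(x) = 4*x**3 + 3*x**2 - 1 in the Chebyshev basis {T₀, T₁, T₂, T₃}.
(1/2)T₀ + (3)T₁ + (3/2)T₂ + T₃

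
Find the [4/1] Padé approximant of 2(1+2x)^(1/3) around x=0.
(32*x**4/243 - 128*x**3/405 + 16*x**2/15 + 64*x/15 + 2)/(22*x/15 + 1)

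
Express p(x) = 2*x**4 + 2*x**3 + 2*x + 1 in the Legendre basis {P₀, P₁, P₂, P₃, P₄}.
(7/5)P₀ + (16/5)P₁ + (8/7)P₂ + (4/5)P₃ + (16/35)P₄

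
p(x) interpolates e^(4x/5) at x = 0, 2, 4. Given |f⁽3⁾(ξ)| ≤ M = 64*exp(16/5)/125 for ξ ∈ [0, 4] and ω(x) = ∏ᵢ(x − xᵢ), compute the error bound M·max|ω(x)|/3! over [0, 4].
512*sqrt(3)*exp(16/5)/3375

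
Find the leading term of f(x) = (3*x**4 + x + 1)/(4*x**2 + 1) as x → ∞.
3*x**2/4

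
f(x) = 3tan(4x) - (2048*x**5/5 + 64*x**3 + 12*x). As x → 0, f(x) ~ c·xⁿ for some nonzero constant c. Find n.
7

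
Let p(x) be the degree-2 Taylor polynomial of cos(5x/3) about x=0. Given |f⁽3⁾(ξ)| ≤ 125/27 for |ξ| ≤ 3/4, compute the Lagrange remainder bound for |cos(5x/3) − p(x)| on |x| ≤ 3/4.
125/384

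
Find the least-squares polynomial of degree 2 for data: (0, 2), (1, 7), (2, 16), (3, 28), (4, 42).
9/5 + (41/10)x + (3/2)x²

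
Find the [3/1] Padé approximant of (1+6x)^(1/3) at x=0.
(-8*x**3/3 + 4*x**2 + 6*x + 1)/(4*x + 1)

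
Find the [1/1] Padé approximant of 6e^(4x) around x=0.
(12*x + 6)/(1 - 2*x)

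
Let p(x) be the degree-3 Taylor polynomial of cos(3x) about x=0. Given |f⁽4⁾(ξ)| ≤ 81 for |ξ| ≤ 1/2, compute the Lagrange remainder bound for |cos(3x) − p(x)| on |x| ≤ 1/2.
27/128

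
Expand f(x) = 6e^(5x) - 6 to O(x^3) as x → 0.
30*x + 75*x**2 + O(x**3)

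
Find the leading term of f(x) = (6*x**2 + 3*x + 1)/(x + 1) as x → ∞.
6*x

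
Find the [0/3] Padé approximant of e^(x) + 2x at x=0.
1/(-145*x**3/6 + 17*x**2/2 - 3*x + 1)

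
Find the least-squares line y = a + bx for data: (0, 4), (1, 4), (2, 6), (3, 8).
a = 17/5, b = 7/5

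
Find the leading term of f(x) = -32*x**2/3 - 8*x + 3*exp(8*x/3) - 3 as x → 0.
256*x**3/27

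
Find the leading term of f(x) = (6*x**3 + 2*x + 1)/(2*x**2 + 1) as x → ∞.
3*x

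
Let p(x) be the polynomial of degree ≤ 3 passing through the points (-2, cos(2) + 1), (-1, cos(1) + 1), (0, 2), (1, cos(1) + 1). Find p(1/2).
cos(2)/16 + 31/16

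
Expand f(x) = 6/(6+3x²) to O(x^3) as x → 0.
1 - x**2/2 + O(x**3)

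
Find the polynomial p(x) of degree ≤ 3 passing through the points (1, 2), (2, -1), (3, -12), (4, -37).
-x**3 + 2*x**2 - 2*x + 3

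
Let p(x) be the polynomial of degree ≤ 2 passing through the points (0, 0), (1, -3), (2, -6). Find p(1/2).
-3/2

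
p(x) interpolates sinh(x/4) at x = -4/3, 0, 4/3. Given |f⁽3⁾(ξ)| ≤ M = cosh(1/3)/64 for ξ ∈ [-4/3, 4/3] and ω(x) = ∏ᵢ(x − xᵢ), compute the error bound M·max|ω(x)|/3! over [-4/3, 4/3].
sqrt(3)*cosh(1/3)/729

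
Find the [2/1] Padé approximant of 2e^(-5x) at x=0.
(25*x**2/3 - 20*x/3 + 2)/(5*x/3 + 1)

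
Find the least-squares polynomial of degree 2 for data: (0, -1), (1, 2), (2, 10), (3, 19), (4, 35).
-33/35 + (83/70)x + (27/14)x²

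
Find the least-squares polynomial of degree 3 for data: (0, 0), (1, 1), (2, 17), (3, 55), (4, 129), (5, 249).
-19/126 + (-923/756)x + (137/126)x² + (197/108)x³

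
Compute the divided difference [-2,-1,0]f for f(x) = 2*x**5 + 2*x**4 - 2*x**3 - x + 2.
-10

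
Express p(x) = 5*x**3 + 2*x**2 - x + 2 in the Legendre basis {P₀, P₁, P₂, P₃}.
(8/3)P₀ + (2)P₁ + (4/3)P₂ + (2)P₃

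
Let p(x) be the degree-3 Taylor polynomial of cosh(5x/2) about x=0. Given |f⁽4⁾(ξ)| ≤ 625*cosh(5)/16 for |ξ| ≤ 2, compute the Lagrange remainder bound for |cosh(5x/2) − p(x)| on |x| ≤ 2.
625*cosh(5)/24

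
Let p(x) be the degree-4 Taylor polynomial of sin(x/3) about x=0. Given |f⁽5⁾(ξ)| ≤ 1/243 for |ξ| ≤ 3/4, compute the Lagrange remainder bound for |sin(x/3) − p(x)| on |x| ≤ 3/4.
1/122880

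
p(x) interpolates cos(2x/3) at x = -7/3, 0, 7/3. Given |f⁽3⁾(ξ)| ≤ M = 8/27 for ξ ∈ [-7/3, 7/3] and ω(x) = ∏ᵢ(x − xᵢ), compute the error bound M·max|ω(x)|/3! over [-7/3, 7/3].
2744*sqrt(3)/19683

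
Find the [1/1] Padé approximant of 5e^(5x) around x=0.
(25*x/2 + 5)/(1 - 5*x/2)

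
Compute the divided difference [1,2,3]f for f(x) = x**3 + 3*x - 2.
6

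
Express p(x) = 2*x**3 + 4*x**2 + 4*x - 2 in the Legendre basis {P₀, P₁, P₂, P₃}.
(-2/3)P₀ + (26/5)P₁ + (8/3)P₂ + (4/5)P₃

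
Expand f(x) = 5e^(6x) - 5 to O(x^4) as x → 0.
30*x + 90*x**2 + 180*x**3 + O(x**4)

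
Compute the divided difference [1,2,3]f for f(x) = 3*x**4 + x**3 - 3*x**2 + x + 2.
78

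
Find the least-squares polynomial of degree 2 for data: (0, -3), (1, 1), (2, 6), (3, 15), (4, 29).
-18/7 + (33/35)x + (12/7)x²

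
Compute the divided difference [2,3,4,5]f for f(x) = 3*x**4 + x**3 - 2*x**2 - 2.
43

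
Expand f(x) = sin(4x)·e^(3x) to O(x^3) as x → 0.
4*x + 12*x**2 + O(x**3)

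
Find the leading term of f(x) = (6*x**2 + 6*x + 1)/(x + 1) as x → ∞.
6*x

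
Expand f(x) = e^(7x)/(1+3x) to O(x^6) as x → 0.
1 + 4*x + 25*x**2/2 + 59*x**3/3 + 985*x**4/24 + 254*x**5/15 + O(x**6)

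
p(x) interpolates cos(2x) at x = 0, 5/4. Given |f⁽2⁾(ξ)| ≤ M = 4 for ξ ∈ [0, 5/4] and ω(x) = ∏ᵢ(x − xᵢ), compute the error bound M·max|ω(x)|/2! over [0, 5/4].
25/32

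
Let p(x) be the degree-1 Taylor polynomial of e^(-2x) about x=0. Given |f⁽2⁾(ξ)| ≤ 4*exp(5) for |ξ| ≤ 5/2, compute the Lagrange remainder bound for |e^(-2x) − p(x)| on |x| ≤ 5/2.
25*exp(5)/2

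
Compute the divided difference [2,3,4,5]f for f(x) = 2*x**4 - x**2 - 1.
28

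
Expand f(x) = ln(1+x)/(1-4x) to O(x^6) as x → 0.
x + 7*x**2/2 + 43*x**3/3 + 685*x**4/12 + 3428*x**5/15 + O(x**6)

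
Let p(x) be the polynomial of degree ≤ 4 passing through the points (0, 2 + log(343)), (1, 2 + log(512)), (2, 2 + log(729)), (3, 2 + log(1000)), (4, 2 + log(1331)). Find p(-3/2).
2 + log(2674547297698374264627183411732207537069567390474128814152676841976093056220135929130377352411751*11**(49/128)*3**(7/32)*5**(29/32)*7**(9/128)/251084069415467230553431576928306656644094217778561380515840000000000000000000000000000000000000)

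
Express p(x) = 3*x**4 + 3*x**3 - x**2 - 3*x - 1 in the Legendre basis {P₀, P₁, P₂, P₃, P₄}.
(-11/15)P₀ + (-6/5)P₁ + (22/21)P₂ + (6/5)P₃ + (24/35)P₄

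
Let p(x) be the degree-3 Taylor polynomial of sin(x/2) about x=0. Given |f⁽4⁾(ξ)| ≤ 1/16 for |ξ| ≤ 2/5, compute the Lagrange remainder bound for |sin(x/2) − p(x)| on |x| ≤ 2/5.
1/15000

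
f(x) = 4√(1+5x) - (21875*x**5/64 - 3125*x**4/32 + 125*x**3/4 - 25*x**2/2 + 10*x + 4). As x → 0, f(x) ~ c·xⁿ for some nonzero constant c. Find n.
6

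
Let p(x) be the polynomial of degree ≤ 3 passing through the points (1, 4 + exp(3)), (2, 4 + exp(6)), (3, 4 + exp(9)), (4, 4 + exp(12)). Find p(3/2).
-5*exp(9)/16 + 4 + 5*exp(3)/16 + 15*exp(6)/16 + exp(12)/16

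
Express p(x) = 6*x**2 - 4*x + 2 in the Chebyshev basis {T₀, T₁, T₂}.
(5)T₀ + (-4)T₁ + (3)T₂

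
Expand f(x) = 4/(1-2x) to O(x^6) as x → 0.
4 + 8*x + 16*x**2 + 32*x**3 + 64*x**4 + 128*x**5 + O(x**6)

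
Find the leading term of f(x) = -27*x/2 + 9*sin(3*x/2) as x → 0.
-81*x**3/16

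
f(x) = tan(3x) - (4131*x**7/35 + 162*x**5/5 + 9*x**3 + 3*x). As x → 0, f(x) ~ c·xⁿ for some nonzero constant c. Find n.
9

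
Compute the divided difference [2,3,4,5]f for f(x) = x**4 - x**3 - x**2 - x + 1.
13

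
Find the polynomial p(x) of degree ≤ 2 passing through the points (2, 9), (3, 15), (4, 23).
x**2 + x + 3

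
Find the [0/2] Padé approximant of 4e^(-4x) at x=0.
4/(8*x**2 + 4*x + 1)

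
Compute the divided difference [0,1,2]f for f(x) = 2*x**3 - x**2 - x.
5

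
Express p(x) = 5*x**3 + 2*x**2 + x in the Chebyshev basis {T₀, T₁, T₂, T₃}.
T₀ + (19/4)T₁ + T₂ + (5/4)T₃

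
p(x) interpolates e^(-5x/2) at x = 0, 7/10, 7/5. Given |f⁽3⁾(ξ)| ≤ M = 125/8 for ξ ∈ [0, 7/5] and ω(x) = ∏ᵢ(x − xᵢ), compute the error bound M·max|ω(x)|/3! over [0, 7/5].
343*sqrt(3)/1728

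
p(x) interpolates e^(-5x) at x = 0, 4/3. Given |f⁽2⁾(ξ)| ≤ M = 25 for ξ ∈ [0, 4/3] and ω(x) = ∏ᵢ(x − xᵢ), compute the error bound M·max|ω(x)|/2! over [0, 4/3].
50/9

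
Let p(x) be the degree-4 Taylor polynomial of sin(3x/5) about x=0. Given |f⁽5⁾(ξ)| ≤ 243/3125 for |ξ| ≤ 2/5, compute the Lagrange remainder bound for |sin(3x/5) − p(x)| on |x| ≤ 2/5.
324/48828125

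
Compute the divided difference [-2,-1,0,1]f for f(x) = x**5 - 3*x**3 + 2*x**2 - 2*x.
2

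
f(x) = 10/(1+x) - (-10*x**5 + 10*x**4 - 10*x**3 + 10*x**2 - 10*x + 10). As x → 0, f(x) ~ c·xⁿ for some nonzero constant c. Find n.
6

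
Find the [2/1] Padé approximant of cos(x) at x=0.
1 - x**2/2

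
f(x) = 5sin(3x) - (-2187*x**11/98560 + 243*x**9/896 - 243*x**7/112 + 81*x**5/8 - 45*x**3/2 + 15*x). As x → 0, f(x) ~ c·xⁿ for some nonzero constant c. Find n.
13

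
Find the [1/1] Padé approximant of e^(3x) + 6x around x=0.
(17*x/2 + 1)/(1 - x/2)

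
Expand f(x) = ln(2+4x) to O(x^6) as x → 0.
log(2) + 2*x - 2*x**2 + 8*x**3/3 - 4*x**4 + 32*x**5/5 + O(x**6)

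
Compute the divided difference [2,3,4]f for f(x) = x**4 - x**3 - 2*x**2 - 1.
44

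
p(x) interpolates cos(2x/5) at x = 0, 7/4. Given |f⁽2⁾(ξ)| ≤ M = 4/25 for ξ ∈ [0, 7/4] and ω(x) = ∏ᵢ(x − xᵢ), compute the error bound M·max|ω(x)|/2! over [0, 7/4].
49/800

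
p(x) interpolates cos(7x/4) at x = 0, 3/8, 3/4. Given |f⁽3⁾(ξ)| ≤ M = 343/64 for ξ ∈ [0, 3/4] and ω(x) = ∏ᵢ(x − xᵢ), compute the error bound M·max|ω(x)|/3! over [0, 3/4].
343*sqrt(3)/32768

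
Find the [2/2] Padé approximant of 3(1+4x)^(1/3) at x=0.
(112*x**2/9 + 14*x + 3)/(40*x**2/27 + 10*x/3 + 1)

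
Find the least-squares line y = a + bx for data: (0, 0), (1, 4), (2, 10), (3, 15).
a = -2/5, b = 51/10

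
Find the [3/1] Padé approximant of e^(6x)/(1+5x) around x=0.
(1746*x**3/29 + 576*x**2/29 + 228*x/29 + 1)/(199*x/29 + 1)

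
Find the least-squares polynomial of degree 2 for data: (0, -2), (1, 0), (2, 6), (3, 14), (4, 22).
-12/5 + (11/5)x + x²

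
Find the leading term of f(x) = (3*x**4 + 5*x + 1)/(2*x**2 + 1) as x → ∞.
3*x**2/2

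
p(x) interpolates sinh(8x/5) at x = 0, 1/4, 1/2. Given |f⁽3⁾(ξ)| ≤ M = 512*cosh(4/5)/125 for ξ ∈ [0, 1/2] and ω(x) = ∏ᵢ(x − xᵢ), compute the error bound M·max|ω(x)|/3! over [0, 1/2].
8*sqrt(3)*cosh(4/5)/3375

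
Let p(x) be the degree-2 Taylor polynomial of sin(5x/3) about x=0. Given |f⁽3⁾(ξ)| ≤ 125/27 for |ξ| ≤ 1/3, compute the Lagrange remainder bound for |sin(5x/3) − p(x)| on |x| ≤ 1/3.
125/4374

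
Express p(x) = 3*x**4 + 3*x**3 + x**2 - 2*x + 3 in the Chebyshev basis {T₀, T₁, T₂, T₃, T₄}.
(37/8)T₀ + (1/4)T₁ + (2)T₂ + (3/4)T₃ + (3/8)T₄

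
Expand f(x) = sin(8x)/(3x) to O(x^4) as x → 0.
8/3 - 256*x**2/9 + O(x**4)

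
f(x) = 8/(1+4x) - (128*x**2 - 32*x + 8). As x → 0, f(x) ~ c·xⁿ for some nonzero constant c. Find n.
3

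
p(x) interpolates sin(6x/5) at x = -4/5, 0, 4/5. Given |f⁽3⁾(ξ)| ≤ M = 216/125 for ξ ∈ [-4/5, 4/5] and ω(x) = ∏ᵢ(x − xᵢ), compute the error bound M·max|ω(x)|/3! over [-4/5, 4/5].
512*sqrt(3)/15625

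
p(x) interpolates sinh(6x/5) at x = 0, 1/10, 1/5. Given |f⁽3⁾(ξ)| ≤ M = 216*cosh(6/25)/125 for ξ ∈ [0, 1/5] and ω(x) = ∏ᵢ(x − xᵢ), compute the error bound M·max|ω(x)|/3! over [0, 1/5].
sqrt(3)*cosh(6/25)/15625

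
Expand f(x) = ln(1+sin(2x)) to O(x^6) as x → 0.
2*x - 2*x**2 + 4*x**3/3 - 4*x**4/3 + 4*x**5/3 + O(x**6)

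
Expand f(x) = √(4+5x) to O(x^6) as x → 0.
2 + 5*x/4 - 25*x**2/64 + 125*x**3/512 - 3125*x**4/16384 + 21875*x**5/131072 + O(x**6)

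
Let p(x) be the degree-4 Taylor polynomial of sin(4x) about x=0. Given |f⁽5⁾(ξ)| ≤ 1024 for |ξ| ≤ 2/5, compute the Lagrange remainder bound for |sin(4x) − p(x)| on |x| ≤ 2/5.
4096/46875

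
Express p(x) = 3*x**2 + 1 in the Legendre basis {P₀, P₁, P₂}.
(2)P₀ + (2)P₂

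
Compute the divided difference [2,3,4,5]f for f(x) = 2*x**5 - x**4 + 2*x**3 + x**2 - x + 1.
238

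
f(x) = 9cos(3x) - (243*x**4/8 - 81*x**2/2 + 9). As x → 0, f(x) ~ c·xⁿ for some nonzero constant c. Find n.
6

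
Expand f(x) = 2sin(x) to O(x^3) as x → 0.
2*x + O(x**3)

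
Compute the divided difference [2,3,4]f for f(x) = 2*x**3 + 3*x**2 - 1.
21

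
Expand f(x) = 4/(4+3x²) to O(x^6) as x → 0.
1 - 3*x**2/4 + 9*x**4/16 + O(x**6)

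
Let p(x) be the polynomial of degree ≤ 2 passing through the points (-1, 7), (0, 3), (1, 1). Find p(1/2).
7/4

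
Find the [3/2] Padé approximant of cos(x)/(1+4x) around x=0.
(187*x**3/93 - 187*x**2/372 - 4*x + 1)/(1 - 5953*x**2/372)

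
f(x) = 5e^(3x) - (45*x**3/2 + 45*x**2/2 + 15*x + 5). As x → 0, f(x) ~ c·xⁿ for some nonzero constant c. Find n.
4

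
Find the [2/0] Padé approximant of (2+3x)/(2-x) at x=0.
x**2 + 2*x + 1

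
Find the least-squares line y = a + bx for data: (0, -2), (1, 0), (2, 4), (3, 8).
a = -13/5, b = 17/5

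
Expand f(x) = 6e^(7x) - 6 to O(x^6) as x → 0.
42*x + 147*x**2 + 343*x**3 + 2401*x**4/4 + 16807*x**5/20 + O(x**6)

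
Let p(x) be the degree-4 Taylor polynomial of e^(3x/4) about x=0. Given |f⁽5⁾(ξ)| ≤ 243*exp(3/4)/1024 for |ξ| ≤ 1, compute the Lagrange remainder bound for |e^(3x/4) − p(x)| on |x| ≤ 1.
81*exp(3/4)/40960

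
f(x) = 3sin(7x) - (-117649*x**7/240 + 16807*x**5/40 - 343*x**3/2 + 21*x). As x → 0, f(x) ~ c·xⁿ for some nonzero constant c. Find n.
9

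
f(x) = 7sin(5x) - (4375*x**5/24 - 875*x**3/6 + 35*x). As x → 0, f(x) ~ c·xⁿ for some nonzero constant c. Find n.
7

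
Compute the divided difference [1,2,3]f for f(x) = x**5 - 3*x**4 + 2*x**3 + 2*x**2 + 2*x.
29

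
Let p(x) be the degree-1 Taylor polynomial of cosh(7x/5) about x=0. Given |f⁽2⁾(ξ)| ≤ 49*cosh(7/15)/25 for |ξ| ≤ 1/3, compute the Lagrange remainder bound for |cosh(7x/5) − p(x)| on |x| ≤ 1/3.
49*cosh(7/15)/450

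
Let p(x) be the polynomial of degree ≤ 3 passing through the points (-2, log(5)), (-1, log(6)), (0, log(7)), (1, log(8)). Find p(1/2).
log(2**(5/8)*23737807549715**(1/16)*3**(11/16)/3)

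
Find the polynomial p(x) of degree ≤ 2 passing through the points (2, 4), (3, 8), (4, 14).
x**2 - x + 2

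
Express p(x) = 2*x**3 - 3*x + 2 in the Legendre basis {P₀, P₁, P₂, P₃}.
(2)P₀ + (-9/5)P₁ + (4/5)P₃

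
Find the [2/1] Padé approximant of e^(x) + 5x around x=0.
(-3*x**2/2 + 17*x/3 + 1)/(1 - x/3)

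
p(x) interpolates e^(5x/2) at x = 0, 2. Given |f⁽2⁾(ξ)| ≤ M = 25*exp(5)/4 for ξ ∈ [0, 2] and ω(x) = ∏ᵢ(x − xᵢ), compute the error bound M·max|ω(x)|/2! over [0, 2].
25*exp(5)/8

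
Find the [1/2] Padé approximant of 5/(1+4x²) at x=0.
5/(4*x**2 + 1)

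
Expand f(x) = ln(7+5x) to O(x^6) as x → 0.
log(7) + 5*x/7 - 25*x**2/98 + 125*x**3/1029 - 625*x**4/9604 + 625*x**5/16807 + O(x**6)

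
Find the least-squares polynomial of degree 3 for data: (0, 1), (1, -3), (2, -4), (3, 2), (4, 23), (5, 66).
55/63 + (-389/189)x + (-629/252)x² + (119/108)x³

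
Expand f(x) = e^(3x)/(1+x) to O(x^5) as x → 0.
1 + 2*x + 5*x**2/2 + 2*x**3 + 11*x**4/8 + O(x**5)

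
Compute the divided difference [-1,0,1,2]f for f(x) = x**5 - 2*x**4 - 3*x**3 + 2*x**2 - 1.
-2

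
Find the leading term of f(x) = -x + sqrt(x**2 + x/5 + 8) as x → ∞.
1/10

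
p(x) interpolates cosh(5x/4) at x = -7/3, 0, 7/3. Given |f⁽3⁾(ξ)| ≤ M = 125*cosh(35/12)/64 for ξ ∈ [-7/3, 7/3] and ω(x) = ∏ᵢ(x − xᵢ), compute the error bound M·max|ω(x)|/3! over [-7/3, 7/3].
42875*sqrt(3)*cosh(35/12)/46656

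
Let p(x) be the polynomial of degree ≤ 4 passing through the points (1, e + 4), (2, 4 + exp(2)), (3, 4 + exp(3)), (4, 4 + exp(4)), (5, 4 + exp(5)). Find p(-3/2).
-1365*exp(4)/32 - 2145*exp(2)/32 + 4 + 3003*e/128 + 1155*exp(5)/128 + 5005*exp(3)/64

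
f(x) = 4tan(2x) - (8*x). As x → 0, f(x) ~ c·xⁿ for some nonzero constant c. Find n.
3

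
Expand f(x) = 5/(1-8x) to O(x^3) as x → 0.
5 + 40*x + 320*x**2 + O(x**3)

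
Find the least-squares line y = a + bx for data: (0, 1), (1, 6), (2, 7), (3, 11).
a = 8/5, b = 31/10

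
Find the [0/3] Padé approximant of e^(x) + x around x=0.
1/(-37*x**3/6 + 7*x**2/2 - 2*x + 1)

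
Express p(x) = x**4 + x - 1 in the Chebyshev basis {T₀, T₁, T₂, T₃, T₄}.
(-5/8)T₀ + T₁ + (1/2)T₂ + (1/8)T₄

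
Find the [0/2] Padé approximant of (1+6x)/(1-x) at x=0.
1/(42*x**2 - 7*x + 1)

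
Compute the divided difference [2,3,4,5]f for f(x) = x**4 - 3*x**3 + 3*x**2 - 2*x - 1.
11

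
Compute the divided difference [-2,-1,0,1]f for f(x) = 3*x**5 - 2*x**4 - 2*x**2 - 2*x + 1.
19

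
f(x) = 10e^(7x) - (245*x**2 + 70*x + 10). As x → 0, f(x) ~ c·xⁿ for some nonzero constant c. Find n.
3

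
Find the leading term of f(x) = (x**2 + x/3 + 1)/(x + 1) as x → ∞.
x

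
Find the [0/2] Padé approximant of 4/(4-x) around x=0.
1/(1 - x/4)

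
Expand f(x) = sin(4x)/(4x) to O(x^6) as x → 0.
1 - 8*x**2/3 + 32*x**4/15 + O(x**6)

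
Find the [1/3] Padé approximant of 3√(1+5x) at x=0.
(105*x/8 + 3)/(125*x**3/64 - 25*x**2/16 + 15*x/8 + 1)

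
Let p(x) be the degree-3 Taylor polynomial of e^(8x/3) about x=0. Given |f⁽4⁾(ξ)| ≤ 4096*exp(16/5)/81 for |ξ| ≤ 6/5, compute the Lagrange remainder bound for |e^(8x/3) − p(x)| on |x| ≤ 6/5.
8192*exp(16/5)/1875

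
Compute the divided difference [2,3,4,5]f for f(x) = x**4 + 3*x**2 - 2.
14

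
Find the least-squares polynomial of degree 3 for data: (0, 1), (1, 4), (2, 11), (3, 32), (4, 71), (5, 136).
10/9 + (755/378)x + (-41/63)x² + (61/54)x³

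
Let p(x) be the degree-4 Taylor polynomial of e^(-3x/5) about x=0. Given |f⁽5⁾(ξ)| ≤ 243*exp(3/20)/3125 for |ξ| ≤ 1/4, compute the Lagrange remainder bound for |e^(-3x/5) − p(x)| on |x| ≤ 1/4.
81*exp(3/20)/128000000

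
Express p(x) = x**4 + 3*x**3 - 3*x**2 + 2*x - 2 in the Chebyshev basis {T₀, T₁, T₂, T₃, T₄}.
(-25/8)T₀ + (17/4)T₁ - T₂ + (3/4)T₃ + (1/8)T₄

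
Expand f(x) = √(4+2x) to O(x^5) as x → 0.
2 + x/2 - x**2/16 + x**3/64 - 5*x**4/1024 + O(x**5)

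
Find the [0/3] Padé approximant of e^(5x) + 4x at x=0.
1/(-3149*x**3/6 + 137*x**2/2 - 9*x + 1)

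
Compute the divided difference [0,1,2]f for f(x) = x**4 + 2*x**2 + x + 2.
9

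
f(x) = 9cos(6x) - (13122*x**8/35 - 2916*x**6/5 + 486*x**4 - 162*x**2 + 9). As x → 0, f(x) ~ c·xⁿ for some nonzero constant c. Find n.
10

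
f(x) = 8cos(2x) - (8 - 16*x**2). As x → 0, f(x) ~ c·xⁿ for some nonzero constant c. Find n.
4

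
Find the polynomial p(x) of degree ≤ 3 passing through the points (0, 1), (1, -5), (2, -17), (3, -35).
-3*x**2 - 3*x + 1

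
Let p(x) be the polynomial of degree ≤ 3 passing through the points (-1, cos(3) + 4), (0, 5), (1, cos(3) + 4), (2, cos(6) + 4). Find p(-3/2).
7*cos(3)/2 - 5*cos(6)/16 + 29/16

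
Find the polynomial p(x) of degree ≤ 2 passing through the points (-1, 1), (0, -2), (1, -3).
x**2 - 2*x - 2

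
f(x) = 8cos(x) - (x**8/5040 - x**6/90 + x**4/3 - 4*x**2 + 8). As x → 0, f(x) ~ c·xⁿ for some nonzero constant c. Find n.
10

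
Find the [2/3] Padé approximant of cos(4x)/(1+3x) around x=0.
(1 - 20*x**2/3)/(4*x**3 + 4*x**2/3 + 3*x + 1)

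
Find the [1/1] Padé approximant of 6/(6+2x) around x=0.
1/(x/3 + 1)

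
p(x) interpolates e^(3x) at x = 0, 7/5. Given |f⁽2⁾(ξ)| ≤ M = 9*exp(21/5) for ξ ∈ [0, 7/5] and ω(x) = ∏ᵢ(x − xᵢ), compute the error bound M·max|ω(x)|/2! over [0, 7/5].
441*exp(21/5)/200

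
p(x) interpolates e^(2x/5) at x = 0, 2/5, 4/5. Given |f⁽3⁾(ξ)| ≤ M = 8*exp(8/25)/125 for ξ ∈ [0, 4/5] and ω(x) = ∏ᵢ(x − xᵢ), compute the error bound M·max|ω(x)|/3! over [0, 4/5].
64*sqrt(3)*exp(8/25)/421875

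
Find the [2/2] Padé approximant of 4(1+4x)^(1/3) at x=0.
(448*x**2/27 + 56*x/3 + 4)/(40*x**2/27 + 10*x/3 + 1)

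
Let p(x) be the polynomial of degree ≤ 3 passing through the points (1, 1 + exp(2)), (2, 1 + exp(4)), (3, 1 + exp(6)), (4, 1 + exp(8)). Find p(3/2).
-5*exp(6)/16 + 1 + 5*exp(2)/16 + 15*exp(4)/16 + exp(8)/16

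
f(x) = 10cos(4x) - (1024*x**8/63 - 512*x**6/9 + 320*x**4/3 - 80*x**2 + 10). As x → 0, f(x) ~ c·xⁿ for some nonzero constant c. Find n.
10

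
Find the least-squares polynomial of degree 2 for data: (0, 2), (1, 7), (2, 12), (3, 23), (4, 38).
88/35 + (48/35)x + (13/7)x²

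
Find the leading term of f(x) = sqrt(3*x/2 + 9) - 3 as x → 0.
x/4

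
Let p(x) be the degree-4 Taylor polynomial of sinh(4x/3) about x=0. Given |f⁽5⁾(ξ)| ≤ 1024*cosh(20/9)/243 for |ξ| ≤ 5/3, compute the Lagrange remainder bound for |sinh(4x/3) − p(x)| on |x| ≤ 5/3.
80000*cosh(20/9)/177147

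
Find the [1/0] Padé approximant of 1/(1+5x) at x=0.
1 - 5*x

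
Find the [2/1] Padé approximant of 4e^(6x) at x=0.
(24*x**2 + 16*x + 4)/(1 - 2*x)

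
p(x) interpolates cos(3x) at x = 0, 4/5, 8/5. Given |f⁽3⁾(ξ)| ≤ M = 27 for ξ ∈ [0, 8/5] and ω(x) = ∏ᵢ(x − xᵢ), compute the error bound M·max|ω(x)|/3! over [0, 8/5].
64*sqrt(3)/125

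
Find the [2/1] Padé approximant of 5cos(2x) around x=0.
5 - 10*x**2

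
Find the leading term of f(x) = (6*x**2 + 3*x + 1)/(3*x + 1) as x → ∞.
2*x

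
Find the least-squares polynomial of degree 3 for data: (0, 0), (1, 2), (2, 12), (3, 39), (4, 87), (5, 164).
1/14 + (-61/84)x + (9/7)x² + (13/12)x³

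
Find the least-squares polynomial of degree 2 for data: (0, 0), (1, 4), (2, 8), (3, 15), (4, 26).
3/7 + (101/70)x + (17/14)x²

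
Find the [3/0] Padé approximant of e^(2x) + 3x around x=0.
4*x**3/3 + 2*x**2 + 5*x + 1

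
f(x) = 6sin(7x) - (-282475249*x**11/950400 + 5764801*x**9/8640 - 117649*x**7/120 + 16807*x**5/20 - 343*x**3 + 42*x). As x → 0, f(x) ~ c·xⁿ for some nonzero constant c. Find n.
13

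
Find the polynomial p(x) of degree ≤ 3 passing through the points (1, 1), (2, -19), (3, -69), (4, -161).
-2*x**3 - 3*x**2 + 3*x + 3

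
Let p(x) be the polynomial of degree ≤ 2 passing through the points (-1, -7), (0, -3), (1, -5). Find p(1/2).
-13/4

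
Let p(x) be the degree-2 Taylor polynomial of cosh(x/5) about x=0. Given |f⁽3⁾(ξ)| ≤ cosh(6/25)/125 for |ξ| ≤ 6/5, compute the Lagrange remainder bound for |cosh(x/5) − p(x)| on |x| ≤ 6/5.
36*cosh(6/25)/15625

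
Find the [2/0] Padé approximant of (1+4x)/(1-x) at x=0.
5*x**2 + 5*x + 1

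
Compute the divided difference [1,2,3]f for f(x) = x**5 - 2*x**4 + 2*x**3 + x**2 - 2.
53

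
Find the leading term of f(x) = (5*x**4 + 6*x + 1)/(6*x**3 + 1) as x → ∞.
5*x/6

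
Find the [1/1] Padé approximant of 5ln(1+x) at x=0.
5*x/(x/2 + 1)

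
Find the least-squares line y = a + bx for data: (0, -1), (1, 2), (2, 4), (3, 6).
a = -7/10, b = 23/10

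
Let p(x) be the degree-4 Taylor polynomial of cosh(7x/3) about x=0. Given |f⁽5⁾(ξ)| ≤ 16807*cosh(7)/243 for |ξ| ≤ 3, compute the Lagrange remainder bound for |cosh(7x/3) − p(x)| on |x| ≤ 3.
16807*cosh(7)/120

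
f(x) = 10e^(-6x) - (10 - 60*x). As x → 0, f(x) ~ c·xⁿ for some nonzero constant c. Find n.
2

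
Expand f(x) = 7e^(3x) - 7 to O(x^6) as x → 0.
21*x + 63*x**2/2 + 63*x**3/2 + 189*x**4/8 + 567*x**5/40 + O(x**6)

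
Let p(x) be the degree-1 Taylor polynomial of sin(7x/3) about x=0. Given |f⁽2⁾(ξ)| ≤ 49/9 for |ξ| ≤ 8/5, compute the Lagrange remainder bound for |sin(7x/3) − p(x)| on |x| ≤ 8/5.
1568/225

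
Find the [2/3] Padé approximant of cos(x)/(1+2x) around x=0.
(1 - 5*x**2/12)/(x**3/6 + x**2/12 + 2*x + 1)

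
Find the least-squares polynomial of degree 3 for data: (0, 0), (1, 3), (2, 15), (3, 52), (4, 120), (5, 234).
1/9 + (269/378)x + (-47/252)x² + (203/108)x³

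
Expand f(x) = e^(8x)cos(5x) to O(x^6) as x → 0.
1 + 8*x + 39*x**2/2 - 44*x**3/3 - 4879*x**4/24 - 8779*x**5/15 + O(x**6)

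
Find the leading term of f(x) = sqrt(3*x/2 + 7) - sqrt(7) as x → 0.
3*sqrt(7)*x/28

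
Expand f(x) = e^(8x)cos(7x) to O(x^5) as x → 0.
1 + 8*x + 15*x**2/2 - 332*x**3/3 - 12319*x**4/24 + O(x**5)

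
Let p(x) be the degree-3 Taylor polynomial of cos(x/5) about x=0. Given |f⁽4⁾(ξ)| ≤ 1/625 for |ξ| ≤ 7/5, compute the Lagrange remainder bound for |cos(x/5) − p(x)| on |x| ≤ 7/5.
2401/9375000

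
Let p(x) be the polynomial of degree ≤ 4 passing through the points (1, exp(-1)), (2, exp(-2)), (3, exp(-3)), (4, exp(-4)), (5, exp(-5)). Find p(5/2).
(-5*exp(4) - 20*e + 3 + 90*exp(2) + 60*exp(3))*exp(-5)/128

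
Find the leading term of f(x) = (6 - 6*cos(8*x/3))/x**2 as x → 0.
64/3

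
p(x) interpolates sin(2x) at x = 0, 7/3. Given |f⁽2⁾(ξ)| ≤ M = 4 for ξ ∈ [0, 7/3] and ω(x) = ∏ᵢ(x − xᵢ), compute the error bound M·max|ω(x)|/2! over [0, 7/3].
49/18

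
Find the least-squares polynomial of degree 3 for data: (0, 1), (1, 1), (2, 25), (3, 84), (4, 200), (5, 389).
95/126 + (-2729/756)x + (233/126)x² + (311/108)x³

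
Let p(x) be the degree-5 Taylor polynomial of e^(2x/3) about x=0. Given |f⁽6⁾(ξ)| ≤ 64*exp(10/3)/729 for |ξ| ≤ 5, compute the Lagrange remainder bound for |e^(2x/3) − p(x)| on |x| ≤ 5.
12500*exp(10/3)/6561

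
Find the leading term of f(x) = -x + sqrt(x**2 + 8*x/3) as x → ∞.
4/3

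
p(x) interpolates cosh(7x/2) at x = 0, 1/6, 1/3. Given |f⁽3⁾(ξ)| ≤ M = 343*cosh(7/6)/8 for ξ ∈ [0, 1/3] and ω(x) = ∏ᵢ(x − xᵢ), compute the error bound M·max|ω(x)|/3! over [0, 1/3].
343*sqrt(3)*cosh(7/6)/46656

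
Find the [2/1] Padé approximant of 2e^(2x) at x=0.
(4*x**2/3 + 8*x/3 + 2)/(1 - 2*x/3)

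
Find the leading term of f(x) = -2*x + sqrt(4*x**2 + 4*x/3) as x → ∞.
1/3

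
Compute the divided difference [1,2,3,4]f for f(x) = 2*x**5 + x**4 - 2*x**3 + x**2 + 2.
138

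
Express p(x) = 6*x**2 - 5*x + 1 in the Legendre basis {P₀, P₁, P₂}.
(3)P₀ + (-5)P₁ + (4)P₂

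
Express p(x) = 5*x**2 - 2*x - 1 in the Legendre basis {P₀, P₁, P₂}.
(2/3)P₀ + (-2)P₁ + (10/3)P₂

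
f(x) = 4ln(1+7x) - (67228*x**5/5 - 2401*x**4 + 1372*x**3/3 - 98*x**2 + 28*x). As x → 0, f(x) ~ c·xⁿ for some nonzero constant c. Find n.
6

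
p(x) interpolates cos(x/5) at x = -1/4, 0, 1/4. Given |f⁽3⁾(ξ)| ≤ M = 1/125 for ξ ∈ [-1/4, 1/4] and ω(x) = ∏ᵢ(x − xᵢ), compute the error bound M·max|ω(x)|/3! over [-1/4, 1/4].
sqrt(3)/216000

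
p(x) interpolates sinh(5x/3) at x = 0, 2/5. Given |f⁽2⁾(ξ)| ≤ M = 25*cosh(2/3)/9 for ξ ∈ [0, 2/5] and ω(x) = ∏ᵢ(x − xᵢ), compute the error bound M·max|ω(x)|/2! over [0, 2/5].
cosh(2/3)/18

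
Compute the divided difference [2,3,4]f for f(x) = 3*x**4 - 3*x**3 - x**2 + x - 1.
137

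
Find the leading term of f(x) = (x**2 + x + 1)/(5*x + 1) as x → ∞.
x/5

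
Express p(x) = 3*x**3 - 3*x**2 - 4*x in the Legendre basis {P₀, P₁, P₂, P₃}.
-P₀ + (-11/5)P₁ + (-2)P₂ + (6/5)P₃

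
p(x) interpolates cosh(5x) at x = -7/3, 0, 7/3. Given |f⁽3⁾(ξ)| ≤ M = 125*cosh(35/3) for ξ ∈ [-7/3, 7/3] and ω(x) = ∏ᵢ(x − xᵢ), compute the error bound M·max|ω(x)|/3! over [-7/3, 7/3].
42875*sqrt(3)*cosh(35/3)/729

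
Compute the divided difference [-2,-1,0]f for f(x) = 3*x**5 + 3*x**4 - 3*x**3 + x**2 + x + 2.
-14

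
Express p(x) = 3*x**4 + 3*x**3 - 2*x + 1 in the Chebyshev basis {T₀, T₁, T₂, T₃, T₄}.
(17/8)T₀ + (1/4)T₁ + (3/2)T₂ + (3/4)T₃ + (3/8)T₄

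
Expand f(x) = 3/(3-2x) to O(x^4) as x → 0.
1 + 2*x/3 + 4*x**2/9 + 8*x**3/27 + O(x**4)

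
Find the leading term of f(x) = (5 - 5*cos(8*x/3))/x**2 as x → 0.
160/9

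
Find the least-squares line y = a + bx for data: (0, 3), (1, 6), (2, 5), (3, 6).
a = 19/5, b = 4/5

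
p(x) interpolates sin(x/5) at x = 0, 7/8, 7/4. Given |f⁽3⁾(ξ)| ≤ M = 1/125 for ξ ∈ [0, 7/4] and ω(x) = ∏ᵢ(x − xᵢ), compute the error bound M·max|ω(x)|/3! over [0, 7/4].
343*sqrt(3)/1728000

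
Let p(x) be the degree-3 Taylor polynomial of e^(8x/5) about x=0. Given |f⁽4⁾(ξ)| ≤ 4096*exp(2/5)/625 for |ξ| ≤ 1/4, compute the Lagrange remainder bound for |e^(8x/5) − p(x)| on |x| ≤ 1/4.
2*exp(2/5)/1875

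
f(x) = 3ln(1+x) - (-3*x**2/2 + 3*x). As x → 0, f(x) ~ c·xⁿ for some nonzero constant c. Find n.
3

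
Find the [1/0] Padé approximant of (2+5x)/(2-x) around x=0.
3*x + 1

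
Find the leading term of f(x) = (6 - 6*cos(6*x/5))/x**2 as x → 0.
108/25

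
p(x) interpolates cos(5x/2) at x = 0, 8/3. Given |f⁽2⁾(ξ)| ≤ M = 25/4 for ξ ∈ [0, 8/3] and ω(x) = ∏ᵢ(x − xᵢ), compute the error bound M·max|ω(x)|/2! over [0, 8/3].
50/9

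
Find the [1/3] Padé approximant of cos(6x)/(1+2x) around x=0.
(1 - 15*x/2)/(-99*x**3 + 3*x**2 - 11*x/2 + 1)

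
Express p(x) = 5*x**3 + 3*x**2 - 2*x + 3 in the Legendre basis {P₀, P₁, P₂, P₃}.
(4)P₀ + P₁ + (2)P₂ + (2)P₃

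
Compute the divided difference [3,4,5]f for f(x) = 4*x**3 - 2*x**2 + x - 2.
46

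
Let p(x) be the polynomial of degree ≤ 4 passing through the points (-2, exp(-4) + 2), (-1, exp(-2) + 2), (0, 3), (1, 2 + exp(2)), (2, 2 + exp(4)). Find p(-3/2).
(35 + 140*exp(2) + (-5*exp(4) + 186 + 28*exp(2))*exp(4))*exp(-4)/128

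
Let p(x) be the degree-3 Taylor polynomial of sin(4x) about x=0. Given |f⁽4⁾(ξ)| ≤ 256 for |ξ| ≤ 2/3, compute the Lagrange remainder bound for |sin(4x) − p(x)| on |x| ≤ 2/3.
512/243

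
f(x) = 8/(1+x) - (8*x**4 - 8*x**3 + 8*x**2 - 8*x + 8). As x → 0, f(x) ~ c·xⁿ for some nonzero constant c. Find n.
5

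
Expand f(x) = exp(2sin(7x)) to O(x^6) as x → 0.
1 + 14*x + 98*x**2 + 343*x**3 - 386561*x**5/60 + O(x**6)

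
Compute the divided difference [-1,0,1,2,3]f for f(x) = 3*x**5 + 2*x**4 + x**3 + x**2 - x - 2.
17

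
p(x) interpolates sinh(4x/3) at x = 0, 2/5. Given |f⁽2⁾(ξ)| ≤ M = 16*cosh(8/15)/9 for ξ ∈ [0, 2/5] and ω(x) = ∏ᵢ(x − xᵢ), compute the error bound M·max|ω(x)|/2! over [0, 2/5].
8*cosh(8/15)/225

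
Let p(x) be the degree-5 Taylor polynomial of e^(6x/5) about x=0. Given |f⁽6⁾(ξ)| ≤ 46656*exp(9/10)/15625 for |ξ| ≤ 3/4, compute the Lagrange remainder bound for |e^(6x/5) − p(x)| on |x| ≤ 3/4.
59049*exp(9/10)/80000000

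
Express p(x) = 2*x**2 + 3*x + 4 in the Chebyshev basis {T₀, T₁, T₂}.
(5)T₀ + (3)T₁ + T₂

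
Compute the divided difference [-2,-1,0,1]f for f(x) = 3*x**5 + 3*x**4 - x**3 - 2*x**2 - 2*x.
8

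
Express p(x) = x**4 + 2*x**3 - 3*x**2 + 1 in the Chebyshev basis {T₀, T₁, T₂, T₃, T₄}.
(-1/8)T₀ + (3/2)T₁ - T₂ + (1/2)T₃ + (1/8)T₄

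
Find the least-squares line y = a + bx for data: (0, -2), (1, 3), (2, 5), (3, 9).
a = -3/2, b = 7/2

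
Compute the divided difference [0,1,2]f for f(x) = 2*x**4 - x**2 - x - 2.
13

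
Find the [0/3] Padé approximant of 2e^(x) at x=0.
2/(-x**3/6 + x**2/2 - x + 1)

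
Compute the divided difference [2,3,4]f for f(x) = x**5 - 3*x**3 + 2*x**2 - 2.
260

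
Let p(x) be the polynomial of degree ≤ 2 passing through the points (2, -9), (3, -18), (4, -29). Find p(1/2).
3/4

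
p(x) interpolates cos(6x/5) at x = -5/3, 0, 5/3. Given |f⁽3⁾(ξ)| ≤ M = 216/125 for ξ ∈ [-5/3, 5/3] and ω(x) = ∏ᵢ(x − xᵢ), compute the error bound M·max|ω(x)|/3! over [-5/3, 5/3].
8*sqrt(3)/27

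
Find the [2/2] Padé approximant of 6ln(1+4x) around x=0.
24*x*(2*x + 1)/(8*x**2/3 + 4*x + 1)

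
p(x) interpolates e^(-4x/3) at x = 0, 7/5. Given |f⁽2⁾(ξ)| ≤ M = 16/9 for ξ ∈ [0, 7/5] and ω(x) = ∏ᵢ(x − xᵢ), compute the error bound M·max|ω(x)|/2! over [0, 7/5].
98/225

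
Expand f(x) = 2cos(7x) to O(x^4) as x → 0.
2 - 49*x**2 + O(x**4)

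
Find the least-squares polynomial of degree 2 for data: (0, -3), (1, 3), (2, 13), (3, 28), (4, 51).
-92/35 + (151/70)x + (39/14)x²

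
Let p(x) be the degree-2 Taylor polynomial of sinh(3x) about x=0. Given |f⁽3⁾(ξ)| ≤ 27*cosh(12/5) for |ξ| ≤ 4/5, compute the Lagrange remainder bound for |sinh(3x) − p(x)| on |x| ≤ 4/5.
288*cosh(12/5)/125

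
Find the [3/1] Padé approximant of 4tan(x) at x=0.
4*x*(x**2 + 3)/3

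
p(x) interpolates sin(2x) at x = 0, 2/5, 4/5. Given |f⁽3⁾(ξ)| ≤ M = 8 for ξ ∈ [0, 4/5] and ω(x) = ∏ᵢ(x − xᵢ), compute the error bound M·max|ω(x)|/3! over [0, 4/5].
64*sqrt(3)/3375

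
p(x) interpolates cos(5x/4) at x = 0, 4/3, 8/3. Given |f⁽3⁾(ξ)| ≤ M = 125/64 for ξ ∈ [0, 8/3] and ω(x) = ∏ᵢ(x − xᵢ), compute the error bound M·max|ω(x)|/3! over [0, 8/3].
125*sqrt(3)/729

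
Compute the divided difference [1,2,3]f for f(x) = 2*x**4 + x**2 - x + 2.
51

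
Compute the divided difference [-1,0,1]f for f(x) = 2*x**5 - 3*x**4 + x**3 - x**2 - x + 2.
-4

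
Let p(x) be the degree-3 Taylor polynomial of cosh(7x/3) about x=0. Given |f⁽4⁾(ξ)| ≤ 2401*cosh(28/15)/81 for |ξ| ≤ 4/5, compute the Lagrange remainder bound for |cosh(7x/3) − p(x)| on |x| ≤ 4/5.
76832*cosh(28/15)/151875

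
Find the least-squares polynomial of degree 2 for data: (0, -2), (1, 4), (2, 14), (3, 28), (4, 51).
-11/7 + (15/7)x + (19/7)x²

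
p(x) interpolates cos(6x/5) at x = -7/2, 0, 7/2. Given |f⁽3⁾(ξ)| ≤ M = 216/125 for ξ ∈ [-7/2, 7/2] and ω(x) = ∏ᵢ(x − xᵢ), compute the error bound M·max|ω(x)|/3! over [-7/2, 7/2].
343*sqrt(3)/125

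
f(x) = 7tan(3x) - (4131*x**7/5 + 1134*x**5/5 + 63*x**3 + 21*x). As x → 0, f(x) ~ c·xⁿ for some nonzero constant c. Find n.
9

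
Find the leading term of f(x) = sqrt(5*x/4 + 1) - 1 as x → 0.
5*x/8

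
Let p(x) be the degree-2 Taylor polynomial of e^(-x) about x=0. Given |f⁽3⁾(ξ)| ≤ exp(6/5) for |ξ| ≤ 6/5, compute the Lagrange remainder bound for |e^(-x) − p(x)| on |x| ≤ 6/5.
36*exp(6/5)/125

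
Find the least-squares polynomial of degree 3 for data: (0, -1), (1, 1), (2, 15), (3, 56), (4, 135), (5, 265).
-19/21 + (-7/9)x + (5/21)x² + (19/9)x³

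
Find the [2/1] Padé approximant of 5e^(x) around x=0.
(5*x**2/6 + 10*x/3 + 5)/(1 - x/3)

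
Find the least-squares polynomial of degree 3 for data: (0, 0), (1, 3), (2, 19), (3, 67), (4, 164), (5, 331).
-1/21 + (185/63)x + (-61/21)x² + (28/9)x³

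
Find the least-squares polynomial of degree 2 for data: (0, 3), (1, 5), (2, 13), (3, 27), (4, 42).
18/7 + (6/7)x + (16/7)x²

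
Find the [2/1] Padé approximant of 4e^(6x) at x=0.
(24*x**2 + 16*x + 4)/(1 - 2*x)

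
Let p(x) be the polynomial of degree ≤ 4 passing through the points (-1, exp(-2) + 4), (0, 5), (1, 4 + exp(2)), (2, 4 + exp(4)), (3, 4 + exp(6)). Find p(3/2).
(3 + (-5*exp(6) + 492 + 90*exp(2) + 60*exp(4))*exp(2))*exp(-2)/128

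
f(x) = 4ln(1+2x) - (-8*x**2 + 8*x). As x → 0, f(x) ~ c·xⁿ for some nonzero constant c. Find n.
3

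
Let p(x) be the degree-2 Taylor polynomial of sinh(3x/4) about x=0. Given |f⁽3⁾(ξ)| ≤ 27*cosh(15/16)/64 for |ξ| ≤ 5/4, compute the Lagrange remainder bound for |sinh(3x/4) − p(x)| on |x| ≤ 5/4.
1125*cosh(15/16)/8192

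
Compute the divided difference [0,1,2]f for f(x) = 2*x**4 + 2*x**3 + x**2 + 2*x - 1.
21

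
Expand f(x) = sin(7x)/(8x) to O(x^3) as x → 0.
7/8 - 343*x**2/48 + O(x**3)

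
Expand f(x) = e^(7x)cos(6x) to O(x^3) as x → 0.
1 + 7*x + 13*x**2/2 + O(x**3)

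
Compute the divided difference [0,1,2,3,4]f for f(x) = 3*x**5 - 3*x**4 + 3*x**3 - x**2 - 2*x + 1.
27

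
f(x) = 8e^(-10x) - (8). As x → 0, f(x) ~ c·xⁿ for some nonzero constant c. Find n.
1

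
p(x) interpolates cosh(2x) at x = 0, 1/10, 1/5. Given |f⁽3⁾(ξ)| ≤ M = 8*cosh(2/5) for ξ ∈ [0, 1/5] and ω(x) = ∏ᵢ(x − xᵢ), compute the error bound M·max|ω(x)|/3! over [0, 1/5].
sqrt(3)*cosh(2/5)/3375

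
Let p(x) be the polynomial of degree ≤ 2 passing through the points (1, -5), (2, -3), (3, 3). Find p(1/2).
-9/2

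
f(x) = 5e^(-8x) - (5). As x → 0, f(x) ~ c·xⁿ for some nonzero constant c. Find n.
1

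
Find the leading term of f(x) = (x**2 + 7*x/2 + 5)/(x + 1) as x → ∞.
x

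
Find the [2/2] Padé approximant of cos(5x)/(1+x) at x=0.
(-2825*x**2/276 - 25*x/138 + 1)/(25*x**2/12 + 113*x/138 + 1)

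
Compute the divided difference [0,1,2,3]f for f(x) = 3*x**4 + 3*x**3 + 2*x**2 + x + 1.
21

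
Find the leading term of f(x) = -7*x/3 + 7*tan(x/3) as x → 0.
7*x**3/81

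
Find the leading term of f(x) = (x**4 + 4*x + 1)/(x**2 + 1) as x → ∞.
x**2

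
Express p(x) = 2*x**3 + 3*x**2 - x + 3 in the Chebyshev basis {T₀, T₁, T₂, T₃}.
(9/2)T₀ + (1/2)T₁ + (3/2)T₂ + (1/2)T₃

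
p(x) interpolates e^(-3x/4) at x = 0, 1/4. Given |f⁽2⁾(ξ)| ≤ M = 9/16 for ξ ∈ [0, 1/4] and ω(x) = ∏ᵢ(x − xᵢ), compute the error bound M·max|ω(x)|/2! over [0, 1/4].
9/2048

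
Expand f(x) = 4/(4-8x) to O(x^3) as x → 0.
1 + 2*x + 4*x**2 + O(x**3)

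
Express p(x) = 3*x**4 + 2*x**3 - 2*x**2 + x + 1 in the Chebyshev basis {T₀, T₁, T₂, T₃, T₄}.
(9/8)T₀ + (5/2)T₁ + (1/2)T₂ + (1/2)T₃ + (3/8)T₄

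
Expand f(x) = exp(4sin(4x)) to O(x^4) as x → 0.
1 + 16*x + 128*x**2 + 640*x**3 + O(x**4)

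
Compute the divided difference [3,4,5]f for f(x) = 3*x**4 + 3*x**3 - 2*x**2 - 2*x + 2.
325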